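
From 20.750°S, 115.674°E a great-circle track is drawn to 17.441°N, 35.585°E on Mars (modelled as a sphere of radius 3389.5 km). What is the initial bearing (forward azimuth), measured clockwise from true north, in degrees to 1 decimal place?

289.8°

Δλ = -80.089° = -1.3978 rad.
y = sin Δλ · cos φ₂ = (-0.9851)(0.9540) = -0.9398
x = cos φ₁ sin φ₂ − sin φ₁ cos φ₂ cos Δλ = (0.9351)(0.2997) − (-0.3543)(0.9540)(0.1721) = 0.3385
θ = atan2(y, x) = -70.19°; adding 360° gives 289.8°.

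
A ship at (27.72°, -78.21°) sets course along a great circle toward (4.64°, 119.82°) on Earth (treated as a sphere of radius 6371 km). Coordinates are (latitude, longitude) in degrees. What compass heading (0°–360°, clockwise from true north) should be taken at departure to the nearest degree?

Δλ = -161.970° = -2.8269 rad.
y = sin Δλ · cos φ₂ = (-0.3095)(0.9967) = -0.3085
x = cos φ₁ sin φ₂ − sin φ₁ cos φ₂ cos Δλ = (0.8852)(0.0809) − (0.4652)(0.9967)(-0.9509) = 0.5125
θ = atan2(y, x) = -31.05°; adding 360° gives 329°.

329°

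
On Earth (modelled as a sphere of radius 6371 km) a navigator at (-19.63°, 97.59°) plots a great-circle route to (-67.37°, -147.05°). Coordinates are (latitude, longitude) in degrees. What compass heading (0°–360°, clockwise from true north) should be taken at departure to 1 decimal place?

Δλ = 115.360° = 2.0134 rad.
y = sin Δλ · cos φ₂ = (0.9036)(0.3848) = 0.3477
x = cos φ₁ sin φ₂ − sin φ₁ cos φ₂ cos Δλ = (0.9419)(-0.9230) − (-0.3359)(0.3848)(-0.4283) = -0.9247
θ = atan2(y, x) = 159.39°, so the bearing is 159.4°.

159.4°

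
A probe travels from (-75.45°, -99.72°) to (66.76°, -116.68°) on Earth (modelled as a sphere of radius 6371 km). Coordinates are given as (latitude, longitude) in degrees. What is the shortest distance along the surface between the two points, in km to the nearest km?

Let φ₁ = -1.3169 rad, φ₂ = 1.1652 rad, and Δλ = -0.2960 rad.
Haversine: a = sin²(Δφ/2) + cos φ₁ cos φ₂ sin²(Δλ/2) = 0.8951 + (0.2512)(0.3946)(0.0217) = 0.89729.
Central angle c = 2·arcsin(√a) = 2.48910 rad.
Distance = R·c = 6371 × 2.4891 ≈ 15858 km.

15858 km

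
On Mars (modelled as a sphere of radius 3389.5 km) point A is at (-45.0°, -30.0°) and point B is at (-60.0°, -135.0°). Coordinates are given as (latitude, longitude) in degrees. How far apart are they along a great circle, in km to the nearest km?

In radians: φ₁ = -0.7854, φ₂ = -1.0472, Δλ = -105.000° = -1.8326 rad.
cos c = sin φ₁ sin φ₂ + cos φ₁ cos φ₂ cos Δλ = (-0.7071)(-0.8660) + (0.7071)(0.5000)(-0.2588) = 0.52087,
so c = arccos(0.52087) = 1.02293 rad.
Distance = R·c = 3389.5 × 1.0229 ≈ 3467 km.

3467 km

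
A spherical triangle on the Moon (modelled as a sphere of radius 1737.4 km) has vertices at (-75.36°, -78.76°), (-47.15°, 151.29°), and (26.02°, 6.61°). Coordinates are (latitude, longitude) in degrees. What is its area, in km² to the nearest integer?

5308252 km²

Side lengths (central angles): a = 2.5327, b = 1.9890, c = 0.9286 rad; semiperimeter s = 2.7251.
By l'Huilier's theorem, tan(E/4) = √[tan(s/2) tan((s−a)/2) tan((s−b)/2) tan((s−c)/2)], giving spherical excess E = 1.7585 rad.
Area = E·R² = 1.7585 × (1737.4)² ≈ 5308252 km².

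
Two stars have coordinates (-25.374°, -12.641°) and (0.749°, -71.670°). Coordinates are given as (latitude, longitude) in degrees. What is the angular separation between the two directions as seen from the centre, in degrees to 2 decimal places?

62.66°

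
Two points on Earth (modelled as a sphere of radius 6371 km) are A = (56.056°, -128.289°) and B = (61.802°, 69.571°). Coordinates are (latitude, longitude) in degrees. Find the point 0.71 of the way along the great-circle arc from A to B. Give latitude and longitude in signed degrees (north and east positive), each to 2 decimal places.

Central angle δ = 1.0701 rad. Interpolating on the sphere with fraction f = 0.71:
P = [sin((1−f)δ)·A + sin(fδ)·B] / sin δ = 0.3481·A + 0.7851·B in Cartesian coordinates,
giving P = (0.0091, 0.1951, 0.9807), i.e. latitude 78.74°, longitude 87.34°.

78.74°, 87.34°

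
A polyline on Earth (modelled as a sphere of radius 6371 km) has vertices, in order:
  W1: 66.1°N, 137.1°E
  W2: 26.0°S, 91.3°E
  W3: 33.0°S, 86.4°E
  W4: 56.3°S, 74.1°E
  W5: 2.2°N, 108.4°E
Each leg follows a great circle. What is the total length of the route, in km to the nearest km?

Leg W1→W2: central angle 1.7182 rad, distance 10947.0 km.
Leg W2→W3: central angle 0.1430 rad, distance 911.1 km.
Leg W3→W4: central angle 0.4329 rad, distance 2757.8 km.
Leg W4→W5: central angle 1.1306 rad, distance 7203.3 km.
Total: 10947.0 + 911.1 + 2757.8 + 7203.3 ≈ 21819 km.

21819 km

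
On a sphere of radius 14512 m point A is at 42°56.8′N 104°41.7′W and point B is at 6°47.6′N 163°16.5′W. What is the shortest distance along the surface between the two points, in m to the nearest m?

With latitudes φ₁ = 42.947°, φ₂ = 6.793° and longitude difference Δλ = -58.580°:
cos c = sin φ₁ sin φ₂ + cos φ₁ cos φ₂ cos Δλ = (0.6813)(0.1183) + (0.7320)(0.9930)(0.5213) = 0.45950,
so c = arccos(0.45950) = 1.09336 rad.
Distance = R·c = 14512 × 1.0934 ≈ 15867 m.

15867 m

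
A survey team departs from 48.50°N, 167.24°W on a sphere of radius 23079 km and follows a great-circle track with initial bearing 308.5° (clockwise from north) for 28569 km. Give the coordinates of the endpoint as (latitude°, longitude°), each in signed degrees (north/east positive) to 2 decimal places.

39.39°, 85.90°

Angular distance δ = d/R = 28569/23079 = 1.23788 rad; initial bearing θ = 5.3843 rad.
sin φ₂ = sin φ₁ cos δ + cos φ₁ sin δ cos θ = (0.7490)(0.3268) + (0.6626)(0.9451)(0.6225) = 0.6346, so φ₂ = 39.39°.
Δλ = atan2(sin θ sin δ cos φ₁, cos δ − sin φ₁ sin φ₂) = atan2(-0.4901, -0.1485) = -106.855°.
λ₂ = -167.240° − 106.855° = -274.10° → 85.90° after wrapping to (−180°, 180°].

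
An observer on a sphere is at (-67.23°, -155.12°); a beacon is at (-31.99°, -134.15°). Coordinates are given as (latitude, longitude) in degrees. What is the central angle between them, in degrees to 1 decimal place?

With latitudes φ₁ = -67.230°, φ₂ = -31.990° and longitude difference Δλ = 20.970°:
Haversine: a = sin²(Δφ/2) + cos φ₁ cos φ₂ sin²(Δλ/2) = 0.0916 + (0.3870)(0.8481)(0.0331) = 0.10250.
Central angle c = 2·arcsin(√a) = 0.65179 rad.
So the angular separation is 37.3°.

37.3°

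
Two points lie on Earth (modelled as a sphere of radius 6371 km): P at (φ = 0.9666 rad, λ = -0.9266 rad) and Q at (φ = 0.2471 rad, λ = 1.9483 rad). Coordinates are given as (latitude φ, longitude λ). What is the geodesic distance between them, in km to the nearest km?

With latitudes φ₁ = 55.382°, φ₂ = 14.158° and longitude difference Δλ = 164.720°:
Haversine: a = sin²(Δφ/2) + cos φ₁ cos φ₂ sin²(Δλ/2) = 0.1239 + (0.5681)(0.9696)(0.9823) = 0.66504.
Central angle c = 2·arcsin(√a) = 1.90719 rad.
Distance = R·c = 6371 × 1.9072 ≈ 12151 km.

12151 km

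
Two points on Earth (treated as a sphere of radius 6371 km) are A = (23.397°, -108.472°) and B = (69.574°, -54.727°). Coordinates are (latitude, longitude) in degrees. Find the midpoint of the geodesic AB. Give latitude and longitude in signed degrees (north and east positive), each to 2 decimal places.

49.02°, -94.42°

The central angle between A and B is δ = 0.9745 rad.
With f = 0.5, the slerp weights are sin((1−f)δ)/sin δ = 0.5659 and sin(fδ)/sin δ = 0.5659.
Weighted sum of the unit vectors: (0.5659)·(-0.2908,-0.8705,0.3971) + (0.5659)·(0.2015,-0.2849,0.9371) = (-0.0505, -0.6538, 0.7550).
Converting back: φ = atan2(z, √(x²+y²)) = 49.02°, λ = atan2(y, x) = -94.42°.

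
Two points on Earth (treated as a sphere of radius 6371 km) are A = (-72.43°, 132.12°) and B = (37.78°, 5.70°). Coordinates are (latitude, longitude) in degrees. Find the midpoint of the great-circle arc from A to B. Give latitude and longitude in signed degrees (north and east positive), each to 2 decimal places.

-27.39°, 27.38°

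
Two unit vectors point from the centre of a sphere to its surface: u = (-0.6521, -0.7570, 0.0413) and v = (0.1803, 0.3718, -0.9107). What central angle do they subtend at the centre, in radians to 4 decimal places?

2.0226 rad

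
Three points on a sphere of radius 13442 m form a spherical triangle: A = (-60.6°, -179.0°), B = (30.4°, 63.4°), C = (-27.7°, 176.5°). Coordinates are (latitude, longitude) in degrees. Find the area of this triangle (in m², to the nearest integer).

Side lengths (central angles): a = 2.1351, b = 0.5767, c = 2.2614 rad; semiperimeter s = 2.4866.
By l'Huilier's theorem, tan(E/4) = √[tan(s/2) tan((s−a)/2) tan((s−b)/2) tan((s−c)/2)], giving spherical excess E = 1.1253 rad.
Area = E·R² = 1.1253 × (13442)² ≈ 203335698 m².

203335698 m²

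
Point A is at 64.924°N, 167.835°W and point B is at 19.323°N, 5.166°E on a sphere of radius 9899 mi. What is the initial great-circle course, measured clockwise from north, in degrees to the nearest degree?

With φ₁ = 1.1331, φ₂ = 0.3372, Δλ = 3.0194 rad, the forward-azimuth formula gives
θ = atan2( sin Δλ cos φ₂ , cos φ₁ sin φ₂ − sin φ₁ cos φ₂ cos Δλ ) = atan2(0.1150, 0.9886) = 6.63°.
So the initial bearing is 7°.

7°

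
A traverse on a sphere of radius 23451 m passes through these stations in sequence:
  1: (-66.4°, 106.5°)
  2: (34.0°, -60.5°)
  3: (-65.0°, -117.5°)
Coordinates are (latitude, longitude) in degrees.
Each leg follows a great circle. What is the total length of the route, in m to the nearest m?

104420 m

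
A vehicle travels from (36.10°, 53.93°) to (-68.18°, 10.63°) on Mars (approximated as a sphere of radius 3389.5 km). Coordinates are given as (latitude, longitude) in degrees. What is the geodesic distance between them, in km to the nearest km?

In radians: φ₁ = 0.6301, φ₂ = -1.1900, Δλ = -43.300° = -0.7557 rad.
cos c = sin φ₁ sin φ₂ + cos φ₁ cos φ₂ cos Δλ = (0.5892)(-0.9284) + (0.8080)(0.3717)(0.7278) = -0.32842,
so c = arccos(-0.32842) = 1.90542 rad.
Distance = R·c = 3389.5 × 1.9054 ≈ 6458 km.

6458 km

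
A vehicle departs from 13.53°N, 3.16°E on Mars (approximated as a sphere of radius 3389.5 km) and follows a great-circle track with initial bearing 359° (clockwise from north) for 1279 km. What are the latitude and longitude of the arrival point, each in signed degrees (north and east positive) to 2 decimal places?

35.15°, 2.71°

Angular distance δ = d/R = 1279/3389.5 = 0.37734 rad; initial bearing θ = 6.2657 rad.
sin φ₂ = sin φ₁ cos δ + cos φ₁ sin δ cos θ = (0.2340)(0.9296) + (0.9722)(0.3685)(0.9998) = 0.5757, so φ₂ = 35.15°.
Δλ = atan2(sin θ sin δ cos φ₁, cos δ − sin φ₁ sin φ₂) = atan2(-0.0063, 0.7950) = -0.451°.
λ₂ = 3.160° − 0.451° = 2.71°.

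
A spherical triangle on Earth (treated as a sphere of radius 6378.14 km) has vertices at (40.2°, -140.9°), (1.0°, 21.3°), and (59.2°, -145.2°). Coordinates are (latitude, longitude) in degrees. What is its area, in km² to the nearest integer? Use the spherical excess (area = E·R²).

13395067 km²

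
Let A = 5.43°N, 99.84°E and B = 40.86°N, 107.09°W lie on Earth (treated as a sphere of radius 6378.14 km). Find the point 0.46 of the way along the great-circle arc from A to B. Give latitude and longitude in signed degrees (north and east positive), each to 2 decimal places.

The central angle between A and B is δ = 2.2261 rad.
With f = 0.46, the slerp weights are sin((1−f)δ)/sin δ = 1.1764 and sin(fδ)/sin δ = 1.0773.
Weighted sum of the unit vectors: (1.1764)·(-0.1701,0.9809,0.0946) + (1.0773)·(-0.2223,-0.7229,0.6542) = (-0.4396, 0.3751, 0.8161).
Converting back: φ = atan2(z, √(x²+y²)) = 54.70°, λ = atan2(y, x) = 139.52°.

54.70°, 139.52°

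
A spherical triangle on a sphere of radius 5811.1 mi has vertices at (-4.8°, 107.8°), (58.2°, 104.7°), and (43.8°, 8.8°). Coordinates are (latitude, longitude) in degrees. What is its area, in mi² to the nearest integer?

21899246 mi²

Side lengths (central angles): a = 0.9894, b = 1.7421, c = 1.1004 rad; semiperimeter s = 1.9160.
By l'Huilier's theorem, tan(E/4) = √[tan(s/2) tan((s−a)/2) tan((s−b)/2) tan((s−c)/2)], giving spherical excess E = 0.6485 rad.
Area = E·R² = 0.6485 × (5811.1)² ≈ 21899246 mi².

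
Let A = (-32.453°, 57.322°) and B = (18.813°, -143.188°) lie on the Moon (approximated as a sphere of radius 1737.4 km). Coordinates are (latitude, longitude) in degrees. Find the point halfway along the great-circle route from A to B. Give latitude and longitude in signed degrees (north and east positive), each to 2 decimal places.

-32.63°, 154.67°

Central angle δ = 2.7419 rad. Interpolating on the sphere with fraction f = 0.5:
P = [sin((1−f)δ)·A + sin(fδ)·B] / sin δ = 2.5184·A + 2.5184·B in Cartesian coordinates,
giving P = (-0.7611, 0.3604, -0.5393), i.e. latitude -32.63°, longitude 154.67°.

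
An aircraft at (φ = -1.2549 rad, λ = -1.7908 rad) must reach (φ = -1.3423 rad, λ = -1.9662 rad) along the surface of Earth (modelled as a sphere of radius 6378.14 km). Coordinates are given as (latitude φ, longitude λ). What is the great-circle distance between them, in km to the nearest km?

631 km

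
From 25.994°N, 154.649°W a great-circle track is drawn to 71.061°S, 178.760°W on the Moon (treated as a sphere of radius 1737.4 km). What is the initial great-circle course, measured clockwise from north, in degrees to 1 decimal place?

187.7°

With φ₁ = 0.4537, φ₂ = -1.2402, Δλ = -0.4208 rad, the forward-azimuth formula gives
θ = atan2( sin Δλ cos φ₂ , cos φ₁ sin φ₂ − sin φ₁ cos φ₂ cos Δλ ) = atan2(-0.1326, -0.9800) = -172.30°.
Adding 360° brings this into [0°, 360°): 187.7°.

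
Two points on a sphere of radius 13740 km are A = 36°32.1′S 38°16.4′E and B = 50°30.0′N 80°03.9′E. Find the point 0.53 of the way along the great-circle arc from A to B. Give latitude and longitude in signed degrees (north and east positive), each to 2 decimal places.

10.12°, 57.62°

Central angle δ = 1.6492 rad. Interpolating on the sphere with fraction f = 0.53:
P = [sin((1−f)δ)·A + sin(fδ)·B] / sin δ = 0.7020·A + 0.7693·B in Cartesian coordinates,
giving P = (0.5272, 0.8314, 0.1757), i.e. latitude 10.12°, longitude 57.62°.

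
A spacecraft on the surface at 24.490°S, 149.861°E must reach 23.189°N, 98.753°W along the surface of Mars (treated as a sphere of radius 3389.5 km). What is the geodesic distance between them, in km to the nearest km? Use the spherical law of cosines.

With latitudes φ₁ = -24.490°, φ₂ = 23.189° and longitude difference Δλ = 111.386°:
cos c = sin φ₁ sin φ₂ + cos φ₁ cos φ₂ cos Δλ = (-0.4145)(0.3938) + (0.9100)(0.9192)(-0.3646) = -0.46826,
so c = arccos(-0.46826) = 2.05812 rad.
Distance = R·c = 3389.5 × 2.0581 ≈ 6976 km.

6976 km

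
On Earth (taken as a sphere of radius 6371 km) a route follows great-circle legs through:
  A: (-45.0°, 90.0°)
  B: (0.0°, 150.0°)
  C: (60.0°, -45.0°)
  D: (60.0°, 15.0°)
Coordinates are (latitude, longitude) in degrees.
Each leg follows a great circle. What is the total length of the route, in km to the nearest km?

Leg A→B: central angle 1.2094 rad, distance 7705.3 km.
Leg B→C: central angle 2.0748 rad, distance 13218.8 km.
Leg C→D: central angle 0.5054 rad, distance 3219.7 km.
Total: 7705.3 + 13218.8 + 3219.7 ≈ 24144 km.

24144 km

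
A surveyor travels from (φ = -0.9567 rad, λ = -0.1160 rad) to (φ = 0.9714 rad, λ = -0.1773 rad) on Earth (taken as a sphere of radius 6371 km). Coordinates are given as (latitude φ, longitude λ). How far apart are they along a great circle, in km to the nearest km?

12288 km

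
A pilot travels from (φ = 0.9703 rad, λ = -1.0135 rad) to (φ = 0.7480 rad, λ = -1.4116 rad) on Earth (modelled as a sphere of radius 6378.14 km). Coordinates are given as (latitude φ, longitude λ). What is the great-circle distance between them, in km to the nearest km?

With latitudes φ₁ = 55.594°, φ₂ = 42.857° and longitude difference Δλ = -22.809°:
Haversine: a = sin²(Δφ/2) + cos φ₁ cos φ₂ sin²(Δλ/2) = 0.0123 + (0.5651)(0.7331)(0.0391) = 0.02850.
Central angle c = 2·arcsin(√a) = 0.33926 rad.
Distance = R·c = 6378.14 × 0.3393 ≈ 2164 km.

2164 km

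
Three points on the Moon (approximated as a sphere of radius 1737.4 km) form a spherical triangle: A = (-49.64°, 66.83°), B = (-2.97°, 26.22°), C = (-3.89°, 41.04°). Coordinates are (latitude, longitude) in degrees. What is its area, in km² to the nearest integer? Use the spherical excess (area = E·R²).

Side lengths (central angles): a = 0.2587, b = 0.8848, c = 1.0117 rad; semiperimeter s = 1.0776.
By l'Huilier's theorem, tan(E/4) = √[tan(s/2) tan((s−a)/2) tan((s−b)/2) tan((s−c)/2)], giving spherical excess E = 0.1150 rad.
Area = E·R² = 0.1150 × (1737.4)² ≈ 347120 km².

347120 km²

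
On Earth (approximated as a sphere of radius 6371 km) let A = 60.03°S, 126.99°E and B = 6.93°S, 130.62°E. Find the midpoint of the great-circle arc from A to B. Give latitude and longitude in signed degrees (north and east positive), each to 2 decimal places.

The central angle between A and B is δ = 0.9280 rad.
With f = 0.5, the slerp weights are sin((1−f)δ)/sin δ = 0.5591 and sin(fδ)/sin δ = 0.5591.
Weighted sum of the unit vectors: (0.5591)·(-0.3006,0.3990,-0.8663) + (0.5591)·(-0.6463,0.7535,-0.1207) = (-0.5294, 0.6444, -0.5518).
Converting back: φ = atan2(z, √(x²+y²)) = -33.49°, λ = atan2(y, x) = 129.40°.

-33.49°, 129.40°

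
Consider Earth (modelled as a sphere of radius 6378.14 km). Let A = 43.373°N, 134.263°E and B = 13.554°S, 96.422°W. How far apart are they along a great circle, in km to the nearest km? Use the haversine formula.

14193 km

With latitudes φ₁ = 43.373°, φ₂ = -13.554° and longitude difference Δλ = 129.315°:
Haversine: a = sin²(Δφ/2) + cos φ₁ cos φ₂ sin²(Δλ/2) = 0.2271 + (0.7269)(0.9721)(0.8168) = 0.80434.
Central angle c = 2·arcsin(√a) = 2.22518 rad.
Distance = R·c = 6378.14 × 2.2252 ≈ 14193 km.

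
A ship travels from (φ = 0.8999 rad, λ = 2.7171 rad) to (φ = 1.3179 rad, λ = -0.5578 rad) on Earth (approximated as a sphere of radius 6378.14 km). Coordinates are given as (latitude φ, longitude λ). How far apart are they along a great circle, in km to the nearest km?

Let φ₁ = 0.8999 rad, φ₂ = 1.3179 rad, and Δλ = 3.0083 rad.
cos c = sin φ₁ sin φ₂ + cos φ₁ cos φ₂ cos Δλ = (0.7833)(0.9682) + (0.6217)(0.2502)(-0.9911) = 0.60418,
so c = arccos(0.60418) = 0.92206 rad.
Distance = R·c = 6378.14 × 0.9221 ≈ 5881 km.

5881 km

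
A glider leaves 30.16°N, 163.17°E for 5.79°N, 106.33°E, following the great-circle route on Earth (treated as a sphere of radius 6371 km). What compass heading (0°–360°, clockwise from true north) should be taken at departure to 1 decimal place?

With φ₁ = 0.5264, φ₂ = 0.1011, Δλ = -0.9920 rad, the forward-azimuth formula gives
θ = atan2( sin Δλ cos φ₂ , cos φ₁ sin φ₂ − sin φ₁ cos φ₂ cos Δλ ) = atan2(-0.8329, -0.1862) = -102.60°.
Adding 360° brings this into [0°, 360°): 257.4°.

257.4°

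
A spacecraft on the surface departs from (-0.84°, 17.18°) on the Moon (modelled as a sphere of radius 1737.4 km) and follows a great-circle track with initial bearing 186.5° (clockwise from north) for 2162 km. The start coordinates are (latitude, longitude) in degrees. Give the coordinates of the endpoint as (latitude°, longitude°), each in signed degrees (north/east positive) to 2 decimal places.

-71.03°, -2.08°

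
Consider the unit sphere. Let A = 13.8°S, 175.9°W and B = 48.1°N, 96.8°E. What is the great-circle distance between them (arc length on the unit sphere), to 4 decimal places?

With latitudes φ₁ = -13.800°, φ₂ = 48.100° and longitude difference Δλ = -87.300°:
Haversine: a = sin²(Δφ/2) + cos φ₁ cos φ₂ sin²(Δλ/2) = 0.2645 + (0.9711)(0.6678)(0.4764) = 0.57350.
Central angle c = 2·arcsin(√a) = 1.71832 rad.
On the unit sphere the arc length equals the central angle: 1.7183.

1.7183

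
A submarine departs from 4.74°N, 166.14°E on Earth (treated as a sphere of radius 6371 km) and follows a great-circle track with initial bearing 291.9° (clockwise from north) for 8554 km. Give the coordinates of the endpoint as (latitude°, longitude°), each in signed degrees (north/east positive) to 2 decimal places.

Angular distance δ = d/R = 8554/6371 = 1.34265 rad; initial bearing θ = 5.0946 rad.
sin φ₂ = sin φ₁ cos δ + cos φ₁ sin δ cos θ = (0.0826)(0.2262) + (0.9966)(0.9741)(0.3730) = 0.3808, so φ₂ = 22.38°.
Δλ = atan2(sin θ sin δ cos φ₁, cos δ − sin φ₁ sin φ₂) = atan2(-0.9007, 0.1947) = -77.802°.
λ₂ = 166.140° − 77.802° = 88.34°.

22.38°, 88.34°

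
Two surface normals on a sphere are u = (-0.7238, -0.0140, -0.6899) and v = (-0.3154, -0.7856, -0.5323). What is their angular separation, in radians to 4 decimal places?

0.9191 rad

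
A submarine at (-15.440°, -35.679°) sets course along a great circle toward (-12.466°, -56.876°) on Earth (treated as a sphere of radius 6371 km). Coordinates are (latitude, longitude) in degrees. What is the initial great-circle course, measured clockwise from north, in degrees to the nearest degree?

With φ₁ = -0.2695, φ₂ = -0.2176, Δλ = -0.3700 rad, the forward-azimuth formula gives
θ = atan2( sin Δλ cos φ₂ , cos φ₁ sin φ₂ − sin φ₁ cos φ₂ cos Δλ ) = atan2(-0.3531, 0.0343) = -84.45°.
Adding 360° brings this into [0°, 360°): 276°.

276°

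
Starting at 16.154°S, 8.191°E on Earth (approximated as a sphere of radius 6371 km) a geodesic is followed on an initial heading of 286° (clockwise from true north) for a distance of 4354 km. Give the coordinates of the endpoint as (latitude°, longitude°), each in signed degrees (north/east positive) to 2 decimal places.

Angular distance δ = d/R = 4354/6371 = 0.68341 rad; initial bearing θ = 4.9916 rad.
sin φ₂ = sin φ₁ cos δ + cos φ₁ sin δ cos θ = (-0.2782)(0.7754) + (0.9605)(0.6314)(0.2756) = -0.0486, so φ₂ = -2.78°.
Δλ = atan2(sin θ sin δ cos φ₁, cos δ − sin φ₁ sin φ₂) = atan2(-0.5830, 0.7619) = -37.423°.
λ₂ = 8.191° − 37.423° = -29.23°.

-2.78°, -29.23°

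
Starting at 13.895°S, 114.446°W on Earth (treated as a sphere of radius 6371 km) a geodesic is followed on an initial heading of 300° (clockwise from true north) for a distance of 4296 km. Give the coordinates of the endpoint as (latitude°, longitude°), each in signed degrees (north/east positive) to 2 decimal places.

Angular distance δ = d/R = 4296/6371 = 0.67431 rad; initial bearing θ = 5.2360 rad.
sin φ₂ = sin φ₁ cos δ + cos φ₁ sin δ cos θ = (-0.2401)(0.7811) + (0.9707)(0.6244)(0.5000) = 0.1155, so φ₂ = 6.63°.
Δλ = atan2(sin θ sin δ cos φ₁, cos δ − sin φ₁ sin φ₂) = atan2(-0.5249, 0.8089) = -32.980°.
λ₂ = -114.446° − 32.980° = -147.43°.

6.63°, -147.43°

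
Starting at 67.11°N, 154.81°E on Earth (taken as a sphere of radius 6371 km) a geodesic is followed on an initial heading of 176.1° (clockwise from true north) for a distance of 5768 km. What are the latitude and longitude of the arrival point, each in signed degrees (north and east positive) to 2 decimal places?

15.28°, 157.99°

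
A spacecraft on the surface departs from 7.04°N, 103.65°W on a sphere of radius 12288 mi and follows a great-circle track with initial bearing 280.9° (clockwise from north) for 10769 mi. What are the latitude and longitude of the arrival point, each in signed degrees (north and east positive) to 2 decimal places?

12.86°, -154.36°

Angular distance δ = d/R = 10769/12288 = 0.87638 rad; initial bearing θ = 4.9026 rad.
sin φ₂ = sin φ₁ cos δ + cos φ₁ sin δ cos θ = (0.1226)(0.6399) + (0.9925)(0.7684)(0.1891) = 0.2226, so φ₂ = 12.86°.
Δλ = atan2(sin θ sin δ cos φ₁, cos δ − sin φ₁ sin φ₂) = atan2(-0.7489, 0.6126) = -50.714°.
λ₂ = -103.650° − 50.714° = -154.36°.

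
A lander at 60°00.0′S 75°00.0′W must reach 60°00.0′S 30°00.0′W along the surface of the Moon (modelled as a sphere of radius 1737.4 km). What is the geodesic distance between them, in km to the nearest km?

669 km

In radians: φ₁ = -1.0472, φ₂ = -1.0472, Δλ = 45.000° = 0.7854 rad.
cos c = sin φ₁ sin φ₂ + cos φ₁ cos φ₂ cos Δλ = (-0.8660)(-0.8660) + (0.5000)(0.5000)(0.7071) = 0.92678,
so c = arccos(0.92678) = 0.38506 rad.
Distance = R·c = 1737.4 × 0.3851 ≈ 669 km.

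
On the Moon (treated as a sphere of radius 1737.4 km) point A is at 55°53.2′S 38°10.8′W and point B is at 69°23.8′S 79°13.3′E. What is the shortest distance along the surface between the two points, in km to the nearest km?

Let φ₁ = -0.9754 rad, φ₂ = -1.2112 rad, and Δλ = 2.0490 rad.
cos c = sin φ₁ sin φ₂ + cos φ₁ cos φ₂ cos Δλ = (-0.8279)(-0.9360) + (0.5608)(0.3519)(-0.4602) = 0.68415,
so c = arccos(0.68415) = 0.81736 rad.
Distance = R·c = 1737.4 × 0.8174 ≈ 1420 km.

1420 km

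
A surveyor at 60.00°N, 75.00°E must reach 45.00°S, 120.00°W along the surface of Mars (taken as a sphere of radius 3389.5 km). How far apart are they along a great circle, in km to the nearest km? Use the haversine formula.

9615 km

In radians: φ₁ = 1.0472, φ₂ = -0.7854, Δλ = 165.000° = 2.8798 rad.
Haversine: a = sin²(Δφ/2) + cos φ₁ cos φ₂ sin²(Δλ/2) = 0.6294 + (0.5000)(0.7071)(0.9830) = 0.97694.
Central angle c = 2·arcsin(√a) = 2.83670 rad.
Distance = R·c = 3389.5 × 2.8367 ≈ 9615 km.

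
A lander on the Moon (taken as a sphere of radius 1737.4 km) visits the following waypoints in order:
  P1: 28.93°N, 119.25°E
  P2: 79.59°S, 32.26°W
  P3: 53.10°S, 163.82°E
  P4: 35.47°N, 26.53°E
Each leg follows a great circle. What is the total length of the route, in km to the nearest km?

9714 km

Leg P1→P2: central angle 2.2329 rad, distance 3879.4 km.
Leg P2→P3: central angle 0.8199 rad, distance 1424.5 km.
Leg P3→P4: central angle 2.5381 rad, distance 4409.7 km.
Total: 3879.4 + 1424.5 + 4409.7 ≈ 9714 km.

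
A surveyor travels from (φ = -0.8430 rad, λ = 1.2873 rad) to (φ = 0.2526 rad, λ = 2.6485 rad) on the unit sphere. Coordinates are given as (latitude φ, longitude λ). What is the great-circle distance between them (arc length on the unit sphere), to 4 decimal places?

1.6234

Let φ₁ = -0.8430 rad, φ₂ = 0.2526 rad, and Δλ = 1.3612 rad.
Haversine: a = sin²(Δφ/2) + cos φ₁ cos φ₂ sin²(Δλ/2) = 0.2712 + (0.6652)(0.9683)(0.3960) = 0.52629.
Central angle c = 2·arcsin(√a) = 1.62341 rad.
On the unit sphere the arc length equals the central angle: 1.6234.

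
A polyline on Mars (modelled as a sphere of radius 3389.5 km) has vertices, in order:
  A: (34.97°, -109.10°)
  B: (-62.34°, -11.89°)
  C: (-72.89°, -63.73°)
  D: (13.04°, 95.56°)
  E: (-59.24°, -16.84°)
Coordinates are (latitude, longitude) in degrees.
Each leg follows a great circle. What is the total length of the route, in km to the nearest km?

22282 km

Leg A→B: central angle 2.1596 rad, distance 7320.1 km.
Leg B→C: central angle 0.3739 rad, distance 1267.4 km.
Leg C→D: central angle 2.0757 rad, distance 7035.7 km.
Leg D→E: central angle 1.9647 rad, distance 6659.2 km.
Total: 7320.1 + 1267.4 + 7035.7 + 6659.2 ≈ 22282 km.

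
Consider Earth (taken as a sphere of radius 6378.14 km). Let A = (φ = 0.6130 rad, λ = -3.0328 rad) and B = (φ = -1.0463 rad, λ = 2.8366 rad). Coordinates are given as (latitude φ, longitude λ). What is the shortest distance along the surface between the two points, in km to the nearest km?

10805 km

In radians: φ₁ = 0.6130, φ₂ = -1.0463, Δλ = -23.708° = -0.4138 rad.
cos c = sin φ₁ sin φ₂ + cos φ₁ cos φ₂ cos Δλ = (0.5753)(-0.8656) + (0.8179)(0.5008)(0.9156) = -0.12296,
so c = arccos(-0.12296) = 1.69406 rad.
Distance = R·c = 6378.14 × 1.6941 ≈ 10805 km.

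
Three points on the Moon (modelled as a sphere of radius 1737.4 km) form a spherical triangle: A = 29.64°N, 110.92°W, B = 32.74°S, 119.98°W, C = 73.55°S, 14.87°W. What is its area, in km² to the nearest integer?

1494231 km²

Side lengths (central angles): a = 1.0966, b = 2.0947, c = 1.0990 rad; semiperimeter s = 2.1452.
By l'Huilier's theorem, tan(E/4) = √[tan(s/2) tan((s−a)/2) tan((s−b)/2) tan((s−c)/2)], giving spherical excess E = 0.4950 rad.
Area = E·R² = 0.4950 × (1737.4)² ≈ 1494231 km².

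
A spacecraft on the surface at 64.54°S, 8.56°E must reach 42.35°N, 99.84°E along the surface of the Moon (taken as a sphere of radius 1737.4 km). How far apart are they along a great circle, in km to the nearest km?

3881 km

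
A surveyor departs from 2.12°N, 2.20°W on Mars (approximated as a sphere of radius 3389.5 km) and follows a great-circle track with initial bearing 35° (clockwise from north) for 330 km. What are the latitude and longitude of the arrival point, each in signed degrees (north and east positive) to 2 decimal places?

Angular distance δ = d/R = 330/3389.5 = 0.09736 rad; initial bearing θ = 0.6109 rad.
sin φ₂ = sin φ₁ cos δ + cos φ₁ sin δ cos θ = (0.0370)(0.9953) + (0.9993)(0.0972)(0.8192) = 0.1164, so φ₂ = 6.68°.
Δλ = atan2(sin θ sin δ cos φ₁, cos δ − sin φ₁ sin φ₂) = atan2(0.0557, 0.9910) = 3.218°.
λ₂ = -2.200° + 3.218° = 1.02°.

6.68°, 1.02°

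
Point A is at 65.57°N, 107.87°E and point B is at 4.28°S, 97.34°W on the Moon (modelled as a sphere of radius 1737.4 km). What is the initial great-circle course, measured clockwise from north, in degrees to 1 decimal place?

Δλ = 154.790° = 2.7016 rad.
y = sin Δλ · cos φ₂ = (0.4259)(0.9972) = 0.4247
x = cos φ₁ sin φ₂ − sin φ₁ cos φ₂ cos Δλ = (0.4136)(-0.0746) − (0.9105)(0.9972)(-0.9048) = 0.7906
θ = atan2(y, x) = 28.25°, so the bearing is 28.2°.

28.2°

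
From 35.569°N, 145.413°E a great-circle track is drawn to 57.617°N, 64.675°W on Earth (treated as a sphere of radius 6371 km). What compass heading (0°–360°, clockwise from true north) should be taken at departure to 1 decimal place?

15.7°

Δλ = 149.912° = 2.6165 rad.
y = sin Δλ · cos φ₂ = (0.5013)(0.5356) = 0.2685
x = cos φ₁ sin φ₂ − sin φ₁ cos φ₂ cos Δλ = (0.8134)(0.8445) − (0.5817)(0.5356)(-0.8653) = 0.9565
θ = atan2(y, x) = 15.68°, so the bearing is 15.7°.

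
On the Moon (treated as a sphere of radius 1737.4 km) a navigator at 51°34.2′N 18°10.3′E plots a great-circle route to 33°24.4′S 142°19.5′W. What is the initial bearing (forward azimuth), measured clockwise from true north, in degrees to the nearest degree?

Δλ = -160.497° = -2.8012 rad.
y = sin Δλ · cos φ₂ = (-0.3339)(0.8348) = -0.2787
x = cos φ₁ sin φ₂ − sin φ₁ cos φ₂ cos Δλ = (0.6216)(-0.5506) − (0.7834)(0.8348)(-0.9426) = 0.2742
θ = atan2(y, x) = -45.47°; adding 360° gives 315°.

315°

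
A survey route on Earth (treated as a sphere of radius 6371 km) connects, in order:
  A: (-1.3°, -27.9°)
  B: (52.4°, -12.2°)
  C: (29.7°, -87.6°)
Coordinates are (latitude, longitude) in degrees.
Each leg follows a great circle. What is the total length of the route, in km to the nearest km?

Leg A→B: central angle 0.9652 rad, distance 6149.3 km.
Leg B→C: central angle 1.0167 rad, distance 6477.6 km.
Total: 6149.3 + 6477.6 ≈ 12627 km.

12627 km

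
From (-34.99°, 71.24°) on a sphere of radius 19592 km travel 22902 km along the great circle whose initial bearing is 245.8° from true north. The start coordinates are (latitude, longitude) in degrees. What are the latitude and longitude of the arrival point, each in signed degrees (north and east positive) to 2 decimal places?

-32.23°, -11.69°

Angular distance δ = d/R = 22902/19592 = 1.16895 rad; initial bearing θ = 4.2900 rad.
sin φ₂ = sin φ₁ cos δ + cos φ₁ sin δ cos θ = (-0.5734)(0.3911) + (0.8193)(0.9203)(-0.4099) = -0.5334, so φ₂ = -32.23°.
Δλ = atan2(sin θ sin δ cos φ₁, cos δ − sin φ₁ sin φ₂) = atan2(-0.6877, 0.0853) = -82.932°.
λ₂ = 71.240° − 82.932° = -11.69°.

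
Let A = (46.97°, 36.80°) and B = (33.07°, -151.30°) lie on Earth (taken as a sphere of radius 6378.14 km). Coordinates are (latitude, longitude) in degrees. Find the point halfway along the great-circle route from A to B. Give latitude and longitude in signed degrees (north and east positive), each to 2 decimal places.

81.59°, 178.08°

Central angle δ = 1.7388 rad. Interpolating on the sphere with fraction f = 0.5:
P = [sin((1−f)δ)·A + sin(fδ)·B] / sin δ = 0.7749·A + 0.7749·B in Cartesian coordinates,
giving P = (-0.1462, 0.0049, 0.9892), i.e. latitude 81.59°, longitude 178.08°.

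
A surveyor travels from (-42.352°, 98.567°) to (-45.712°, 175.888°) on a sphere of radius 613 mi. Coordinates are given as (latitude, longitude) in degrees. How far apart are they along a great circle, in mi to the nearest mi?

With latitudes φ₁ = -42.352°, φ₂ = -45.712° and longitude difference Δλ = 77.321°:
Haversine: a = sin²(Δφ/2) + cos φ₁ cos φ₂ sin²(Δλ/2) = 0.0009 + (0.7390)(0.6983)(0.3903) = 0.20224.
Central angle c = 2·arcsin(√a) = 0.93289 rad.
Distance = R·c = 613 × 0.9329 ≈ 572 mi.

572 mi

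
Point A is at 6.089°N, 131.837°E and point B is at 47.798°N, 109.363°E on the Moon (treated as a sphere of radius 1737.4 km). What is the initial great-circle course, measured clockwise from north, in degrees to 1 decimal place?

With φ₁ = 0.1063, φ₂ = 0.8342, Δλ = -0.3922 rad, the forward-azimuth formula gives
θ = atan2( sin Δλ cos φ₂ , cos φ₁ sin φ₂ − sin φ₁ cos φ₂ cos Δλ ) = atan2(-0.2568, 0.6708) = -20.95°.
Adding 360° brings this into [0°, 360°): 339.1°.

339.1°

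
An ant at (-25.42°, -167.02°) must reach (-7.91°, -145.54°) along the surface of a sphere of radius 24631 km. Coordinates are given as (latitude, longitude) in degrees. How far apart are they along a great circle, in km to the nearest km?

11579 km

With latitudes φ₁ = -25.420°, φ₂ = -7.910° and longitude difference Δλ = 21.480°:
cos c = sin φ₁ sin φ₂ + cos φ₁ cos φ₂ cos Δλ = (-0.4293)(-0.1376) + (0.9032)(0.9905)(0.9305) = 0.89153,
so c = arccos(0.89153) = 0.47008 rad.
Distance = R·c = 24631 × 0.4701 ≈ 11579 km.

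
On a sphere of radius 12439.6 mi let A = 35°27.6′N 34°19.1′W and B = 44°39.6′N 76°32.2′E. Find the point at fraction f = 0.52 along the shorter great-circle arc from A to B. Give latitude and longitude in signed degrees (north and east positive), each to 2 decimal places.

56.10°, 18.27°

The central angle between A and B is δ = 1.3679 rad.
With f = 0.52, the slerp weights are sin((1−f)δ)/sin δ = 0.6232 and sin(fδ)/sin δ = 0.6665.
Weighted sum of the unit vectors: (0.6232)·(0.6727,-0.4592,0.5801) + (0.6665)·(0.1656,0.6917,0.7029) = (0.5296, 0.1749, 0.8300).
Converting back: φ = atan2(z, √(x²+y²)) = 56.10°, λ = atan2(y, x) = 18.27°.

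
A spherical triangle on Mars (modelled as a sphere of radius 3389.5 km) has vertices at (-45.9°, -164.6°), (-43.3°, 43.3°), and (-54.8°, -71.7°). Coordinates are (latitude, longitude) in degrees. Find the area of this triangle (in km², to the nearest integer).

8177900 km²

Side lengths (central angles): a = 1.1776, b = 0.9685, c = 1.5259 rad; semiperimeter s = 1.8360.
By l'Huilier's theorem, tan(E/4) = √[tan(s/2) tan((s−a)/2) tan((s−b)/2) tan((s−c)/2)], giving spherical excess E = 0.7118 rad.
Area = E·R² = 0.7118 × (3389.5)² ≈ 8177900 km².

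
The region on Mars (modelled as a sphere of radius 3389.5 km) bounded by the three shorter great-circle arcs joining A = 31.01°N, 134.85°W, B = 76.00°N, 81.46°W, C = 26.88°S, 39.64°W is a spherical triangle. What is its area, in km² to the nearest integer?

14172882 km²

Side lengths (central angles): a = 1.8524, b = 1.8780, c = 0.8975 rad; semiperimeter s = 2.3139.
By l'Huilier's theorem, tan(E/4) = √[tan(s/2) tan((s−a)/2) tan((s−b)/2) tan((s−c)/2)], giving spherical excess E = 1.2336 rad.
Area = E·R² = 1.2336 × (3389.5)² ≈ 14172882 km².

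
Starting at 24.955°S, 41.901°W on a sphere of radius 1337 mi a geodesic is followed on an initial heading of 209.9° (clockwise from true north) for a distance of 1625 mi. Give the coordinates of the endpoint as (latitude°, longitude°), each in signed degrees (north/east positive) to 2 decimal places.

Angular distance δ = d/R = 1625/1337 = 1.21541 rad; initial bearing θ = 3.6634 rad.
sin φ₂ = sin φ₁ cos δ + cos φ₁ sin δ cos θ = (-0.4219)(0.3480) + (0.9066)(0.9375)(-0.8669) = -0.8837, so φ₂ = -62.09°.
Δλ = atan2(sin θ sin δ cos φ₁, cos δ − sin φ₁ sin φ₂) = atan2(-0.4237, -0.0249) = -93.358°.
λ₂ = -41.901° − 93.358° = -135.26°.

-62.09°, -135.26°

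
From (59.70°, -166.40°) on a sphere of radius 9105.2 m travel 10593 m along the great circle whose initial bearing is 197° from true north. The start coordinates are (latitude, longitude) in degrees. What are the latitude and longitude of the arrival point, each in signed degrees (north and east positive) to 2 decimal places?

Angular distance δ = d/R = 10593/9105.2 = 1.16340 rad; initial bearing θ = 3.4383 rad.
sin φ₂ = sin φ₁ cos δ + cos φ₁ sin δ cos θ = (0.8634)(0.3962) + (0.5045)(0.9182)(-0.9563) = -0.1009, so φ₂ = -5.79°.
Δλ = atan2(sin θ sin δ cos φ₁, cos δ − sin φ₁ sin φ₂) = atan2(-0.1354, 0.4833) = -15.654°.
λ₂ = -166.400° − 15.654° = -182.05° → 177.95° after wrapping to (−180°, 180°].

-5.79°, 177.95°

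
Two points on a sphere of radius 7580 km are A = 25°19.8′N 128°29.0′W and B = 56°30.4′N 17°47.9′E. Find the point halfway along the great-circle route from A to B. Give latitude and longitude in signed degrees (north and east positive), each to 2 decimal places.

66.83°, -93.93°

Central angle δ = 1.6289 rad. Interpolating on the sphere with fraction f = 0.5:
P = [sin((1−f)δ)·A + sin(fδ)·B] / sin δ = 0.7286·A + 0.7286·B in Cartesian coordinates,
giving P = (-0.0270, -0.3926, 0.9193), i.e. latitude 66.83°, longitude -93.93°.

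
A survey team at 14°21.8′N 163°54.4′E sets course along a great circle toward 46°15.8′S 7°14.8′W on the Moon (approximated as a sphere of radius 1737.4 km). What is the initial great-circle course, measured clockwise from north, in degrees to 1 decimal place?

191.3°

Δλ = -171.153° = -2.9872 rad.
y = sin Δλ · cos φ₂ = (-0.1538)(0.6913) = -0.1063
x = cos φ₁ sin φ₂ − sin φ₁ cos φ₂ cos Δλ = (0.9687)(-0.7225) − (0.2481)(0.6913)(-0.9881) = -0.5305
θ = atan2(y, x) = -168.67°; adding 360° gives 191.3°.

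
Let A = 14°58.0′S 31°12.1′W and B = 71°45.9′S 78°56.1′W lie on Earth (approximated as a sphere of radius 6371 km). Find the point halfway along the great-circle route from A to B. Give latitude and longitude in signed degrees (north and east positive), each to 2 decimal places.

-45.21°, -42.34°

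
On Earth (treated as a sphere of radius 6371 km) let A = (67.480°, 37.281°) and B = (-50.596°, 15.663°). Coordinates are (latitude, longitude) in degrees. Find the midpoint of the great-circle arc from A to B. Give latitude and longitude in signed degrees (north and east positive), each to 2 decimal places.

8.58°, 23.77°

Central angle δ = 2.0803 rad. Interpolating on the sphere with fraction f = 0.5:
P = [sin((1−f)δ)·A + sin(fδ)·B] / sin δ = 0.9880·A + 0.9880·B in Cartesian coordinates,
giving P = (0.9049, 0.3985, 0.1492), i.e. latitude 8.58°, longitude 23.77°.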